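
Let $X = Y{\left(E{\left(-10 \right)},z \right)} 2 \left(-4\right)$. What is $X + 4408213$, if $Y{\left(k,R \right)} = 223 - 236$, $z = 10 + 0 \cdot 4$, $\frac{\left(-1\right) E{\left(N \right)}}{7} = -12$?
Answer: $4408317$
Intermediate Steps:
$E{\left(N \right)} = 84$ ($E{\left(N \right)} = \left(-7\right) \left(-12\right) = 84$)
$z = 10$ ($z = 10 + 0 = 10$)
$Y{\left(k,R \right)} = -13$ ($Y{\left(k,R \right)} = 223 - 236 = -13$)
$X = 104$ ($X = - 13 \cdot 2 \left(-4\right) = \left(-13\right) \left(-8\right) = 104$)
$X + 4408213 = 104 + 4408213 = 4408317$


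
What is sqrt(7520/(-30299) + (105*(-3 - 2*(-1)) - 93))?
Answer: I*sqrt(181997669878)/30299 ≈ 14.08*I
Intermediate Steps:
sqrt(7520/(-30299) + (105*(-3 - 2*(-1)) - 93)) = sqrt(7520*(-1/30299) + (105*(-3 + 2) - 93)) = sqrt(-7520/30299 + (105*(-1) - 93)) = sqrt(-7520/30299 + (-105 - 93)) = sqrt(-7520/30299 - 198) = sqrt(-6006722/30299) = I*sqrt(181997669878)/30299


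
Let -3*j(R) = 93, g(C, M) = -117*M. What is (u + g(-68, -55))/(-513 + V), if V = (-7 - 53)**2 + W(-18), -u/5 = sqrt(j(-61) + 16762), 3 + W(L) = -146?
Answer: 495/226 - 15*sqrt(11)/226 ≈ 1.9701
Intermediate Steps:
W(L) = -149 (W(L) = -3 - 146 = -149)
j(R) = -31 (j(R) = -1/3*93 = -31)
u = -195*sqrt(11) (u = -5*sqrt(-31 + 16762) = -195*sqrt(11) ≈ -646.74)
V = 3451 (V = (-7 - 53)**2 - 149 = (-60)**2 - 149 = 3600 - 149 = 3451)
(u + g(-68, -55))/(-513 + V) = (-195*sqrt(11) - 117*(-55))/(-513 + 3451) = (-195*sqrt(11) + 6435)/2938 = (6435 - 195*sqrt(11))*(1/2938) = 495/226 - 15*sqrt(11)/226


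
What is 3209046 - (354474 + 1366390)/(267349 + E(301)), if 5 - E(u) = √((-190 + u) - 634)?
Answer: 229376249256921738/71478161839 - 1720864*I*√523/71478161839 ≈ 3.209e+6 - 0.00055058*I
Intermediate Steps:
E(u) = 5 - √(-824 + u) (E(u) = 5 - √((-190 + u) - 634) = 5 - √(-824 + u))
3209046 - (354474 + 1366390)/(267349 + E(301)) = 3209046 - (354474 + 1366390)/(267349 + (5 - √(-824 + 301))) = 3209046 - 1720864/(267349 + (5 - √(-523))) = 3209046 - 1720864/(267349 + (5 - I*√523)) = 3209046 - 1720864/(267354 - I*√523)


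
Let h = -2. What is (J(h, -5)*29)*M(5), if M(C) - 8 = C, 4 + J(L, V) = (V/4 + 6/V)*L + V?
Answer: -15457/10 ≈ -1545.7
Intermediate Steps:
J(L, V) = -4 + V + L*(6/V + V/4) (J(L, V) = -4 + ((V/4 + 6/V)*L + V) = -4 + ((6/V + V/4)*L + V) = -4 + (L*(6/V + V/4) + V) = -4 + (V + L*(6/V + V/4)) = -4 + V + L*(6/V + V/4))
M(C) = 8 + C
(J(h, -5)*29)*M(5) = ((-4 - 5 + 6*(-2)/(-5) + (¼)*(-2)*(-5))*29)*(8 + 5) = ((-4 - 5 + 6*(-2)*(-⅕) + 5/2)*29)*13 = ((-4 - 5 + 12/5 + 5/2)*29)*13 = -41/10*29*13 = -1189/10*13 = -15457/10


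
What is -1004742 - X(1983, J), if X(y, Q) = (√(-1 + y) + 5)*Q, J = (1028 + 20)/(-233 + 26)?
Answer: -207976354/207 + 1048*√1982/207 ≈ -1.0045e+6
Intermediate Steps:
J = -1048/207 (J = 1048/(-207) = 1048*(-1/207) = -1048/207 ≈ -5.0628)
X(y, Q) = Q*(5 + √(-1 + y)) (X(y, Q) = (5 + √(-1 + y))*Q = Q*(5 + √(-1 + y)))
-1004742 - X(1983, J) = -1004742 - (-1048)*(5 + √(-1 + 1983))/207 = -1004742 - (-1048)*(5 + √1982)/207 = -1004742 - (-5240/207 - 1048*√1982/207) = -1004742 + (5240/207 + 1048*√1982/207) = -207976354/207 + 1048*√1982/207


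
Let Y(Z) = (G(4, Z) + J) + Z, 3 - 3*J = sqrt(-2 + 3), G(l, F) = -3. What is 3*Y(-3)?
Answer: -16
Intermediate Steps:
J = 2/3 (J = 1 - sqrt(-2 + 3)/3 = 1 - sqrt(1)/3 = 1 - 1/3*1 = 1 - 1/3 = 2/3 ≈ 0.66667)
Y(Z) = -7/3 + Z (Y(Z) = (-3 + 2/3) + Z = -7/3 + Z)
3*Y(-3) = 3*(-7/3 - 3) = 3*(-16/3) = -16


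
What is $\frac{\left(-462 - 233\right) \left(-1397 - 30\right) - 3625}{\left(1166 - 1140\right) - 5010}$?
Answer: $- \frac{247035}{1246} \approx -198.26$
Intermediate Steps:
$\frac{\left(-462 - 233\right) \left(-1397 - 30\right) - 3625}{\left(1166 - 1140\right) - 5010} = \frac{\left(-695\right) \left(-1427\right) - 3625}{\left(1166 - 1140\right) - 5010} = \frac{991765 - 3625}{26 - 5010} = \frac{988140}{-4984} = 988140 \left(- \frac{1}{4984}\right) = - \frac{247035}{1246}$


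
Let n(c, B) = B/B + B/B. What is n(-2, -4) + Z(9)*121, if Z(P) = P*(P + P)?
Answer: 19604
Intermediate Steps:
Z(P) = 2*P**2 (Z(P) = P*(2*P) = 2*P**2)
n(c, B) = 2 (n(c, B) = 1 + 1 = 2)
n(-2, -4) + Z(9)*121 = 2 + (2*9**2)*121 = 2 + (2*81)*121 = 2 + 162*121 = 2 + 19602 = 19604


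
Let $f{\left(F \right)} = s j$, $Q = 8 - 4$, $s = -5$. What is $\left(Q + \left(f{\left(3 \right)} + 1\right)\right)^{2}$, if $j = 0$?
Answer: $25$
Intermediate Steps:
$Q = 4$
$f{\left(F \right)} = 0$ ($f{\left(F \right)} = \left(-5\right) 0 = 0$)
$\left(Q + \left(f{\left(3 \right)} + 1\right)\right)^{2} = \left(4 + \left(0 + 1\right)\right)^{2} = \left(4 + 1\right)^{2} = 5^{2} = 25$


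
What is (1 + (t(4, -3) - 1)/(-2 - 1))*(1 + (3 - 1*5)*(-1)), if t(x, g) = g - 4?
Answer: 11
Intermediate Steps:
t(x, g) = -4 + g
(1 + (t(4, -3) - 1)/(-2 - 1))*(1 + (3 - 1*5)*(-1)) = (1 + ((-4 - 3) - 1)/(-2 - 1))*(1 + (3 - 1*5)*(-1)) = (1 + (-7 - 1)/(-3))*(1 + (3 - 5)*(-1)) = (1 - 8*(-1/3))*(1 - 2*(-1)) = (1 + 8/3)*(1 + 2) = (11/3)*3 = 11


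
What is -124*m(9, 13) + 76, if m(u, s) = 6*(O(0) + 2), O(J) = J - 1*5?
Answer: 2308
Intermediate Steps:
O(J) = -5 + J (O(J) = J - 5 = -5 + J)
m(u, s) = -18 (m(u, s) = 6*((-5 + 0) + 2) = 6*(-5 + 2) = 6*(-3) = -18)
-124*m(9, 13) + 76 = -124*(-18) + 76 = 2232 + 76 = 2308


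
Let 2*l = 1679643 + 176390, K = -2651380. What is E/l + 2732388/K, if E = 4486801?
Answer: 4680256643489/1230262193885 ≈ 3.8043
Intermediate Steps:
l = 1856033/2 (l = (1679643 + 176390)/2 = (½)*1856033 = 1856033/2 ≈ 9.2802e+5)
E/l + 2732388/K = 4486801/(1856033/2) + 2732388/(-2651380) = 4486801*(2/1856033) + 2732388*(-1/2651380) = 8973602/1856033 - 683097/662845 = 4680256643489/1230262193885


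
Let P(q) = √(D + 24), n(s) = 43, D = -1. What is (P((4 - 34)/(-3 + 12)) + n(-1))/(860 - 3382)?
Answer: -43/2522 - √23/2522 ≈ -0.018952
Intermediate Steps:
P(q) = √23 (P(q) = √(-1 + 24) = √23)
(P((4 - 34)/(-3 + 12)) + n(-1))/(860 - 3382) = (√23 + 43)/(860 - 3382) = (43 + √23)/(-2522) = (43 + √23)*(-1/2522) = -43/2522 - √23/2522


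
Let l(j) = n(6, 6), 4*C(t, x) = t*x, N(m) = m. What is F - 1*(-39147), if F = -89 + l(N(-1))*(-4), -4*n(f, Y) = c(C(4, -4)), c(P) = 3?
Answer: 39061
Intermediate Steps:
C(t, x) = t*x/4 (C(t, x) = (t*x)/4 = t*x/4)
n(f, Y) = -¾ (n(f, Y) = -¼*3 = -¾)
l(j) = -¾
F = -86 (F = -89 - ¾*(-4) = -89 + 3 = -86)
F - 1*(-39147) = -86 - 1*(-39147) = -86 + 39147 = 39061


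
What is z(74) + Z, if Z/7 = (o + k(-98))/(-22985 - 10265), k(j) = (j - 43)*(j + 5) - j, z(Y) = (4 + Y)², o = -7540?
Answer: 28893329/4750 ≈ 6082.8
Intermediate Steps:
k(j) = -j + (-43 + j)*(5 + j) (k(j) = (-43 + j)*(5 + j) - j = -j + (-43 + j)*(5 + j))
Z = -5671/4750 (Z = 7*((-7540 + (-215 + (-98)² - 39*(-98)))/(-22985 - 10265)) = 7*((-7540 + (-215 + 9604 + 3822))/(-33250)) = 7*((-7540 + 13211)*(-1/33250)) = 7*(5671*(-1/33250)) = 7*(-5671/33250) = -5671/4750 ≈ -1.1939)
z(74) + Z = (4 + 74)² - 5671/4750 = 78² - 5671/4750 = 6084 - 5671/4750 = 28893329/4750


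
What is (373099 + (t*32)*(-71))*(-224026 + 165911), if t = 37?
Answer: -16797269025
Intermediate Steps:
(373099 + (t*32)*(-71))*(-224026 + 165911) = (373099 + (37*32)*(-71))*(-224026 + 165911) = (373099 + 1184*(-71))*(-58115) = (373099 - 84064)*(-58115) = 289035*(-58115) = -16797269025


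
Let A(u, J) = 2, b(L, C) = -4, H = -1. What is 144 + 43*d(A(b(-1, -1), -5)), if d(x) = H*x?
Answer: 58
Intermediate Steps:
d(x) = -x
144 + 43*d(A(b(-1, -1), -5)) = 144 + 43*(-1*2) = 144 + 43*(-2) = 144 - 86 = 58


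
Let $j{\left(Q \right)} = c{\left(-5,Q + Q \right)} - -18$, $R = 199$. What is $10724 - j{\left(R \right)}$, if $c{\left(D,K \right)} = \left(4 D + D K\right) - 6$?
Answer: $12722$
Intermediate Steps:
$c{\left(D,K \right)} = -6 + 4 D + D K$
$j{\left(Q \right)} = -8 - 10 Q$ ($j{\left(Q \right)} = \left(-6 + 4 \left(-5\right) - 5 \left(Q + Q\right)\right) - -18 = \left(-6 - 20 - 5 \cdot 2 Q\right) + 18 = \left(-6 - 20 - 10 Q\right) + 18 = \left(-26 - 10 Q\right) + 18 = -8 - 10 Q$)
$10724 - j{\left(R \right)} = 10724 - \left(-8 - 1990\right) = 10724 - -1998 = 10724 + 1998 = 12722$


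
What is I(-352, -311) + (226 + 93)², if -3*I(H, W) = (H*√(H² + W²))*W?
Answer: 101761 - 2736800*√353/3 ≈ -1.7038e+7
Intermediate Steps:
I(H, W) = -H*W*√(H² + W²)/3 (I(H, W) = -H*√(H² + W²)*W/3 = -H*W*√(H² + W²)/3)
I(-352, -311) + (226 + 93)² = -⅓*(-352)*(-311)*√((-352)² + (-311)²) + (226 + 93)² = -⅓*(-352)*(-311)*√(123904 + 96721) + 319² = -⅓*(-352)*(-311)*√220625 + 101761 = -⅓*(-352)*(-311)*25*√353 + 101761 = -2736800*√353/3 + 101761 = 101761 - 2736800*√353/3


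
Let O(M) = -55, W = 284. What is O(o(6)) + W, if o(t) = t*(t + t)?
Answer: 229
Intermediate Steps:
o(t) = 2*t² (o(t) = t*(2*t) = 2*t²)
O(o(6)) + W = -55 + 284 = 229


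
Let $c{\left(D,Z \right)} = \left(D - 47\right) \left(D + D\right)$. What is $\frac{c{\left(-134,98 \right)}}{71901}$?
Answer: $\frac{48508}{71901} \approx 0.67465$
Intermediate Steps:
$c{\left(D,Z \right)} = 2 D \left(-47 + D\right)$ ($c{\left(D,Z \right)} = \left(-47 + D\right) 2 D = 2 D \left(-47 + D\right)$)
$\frac{c{\left(-134,98 \right)}}{71901} = \frac{2 \left(-134\right) \left(-47 - 134\right)}{71901} = 2 \left(-134\right) \left(-181\right) \frac{1}{71901} = 48508 \cdot \frac{1}{71901} = \frac{48508}{71901}$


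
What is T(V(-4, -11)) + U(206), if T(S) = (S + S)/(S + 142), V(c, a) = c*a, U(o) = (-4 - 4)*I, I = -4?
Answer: 3020/93 ≈ 32.473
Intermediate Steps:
U(o) = 32 (U(o) = (-4 - 4)*(-4) = -8*(-4) = 32)
V(c, a) = a*c
T(S) = 2*S/(142 + S) (T(S) = (2*S)/(142 + S) = 2*S/(142 + S))
T(V(-4, -11)) + U(206) = 2*(-11*(-4))/(142 - 11*(-4)) + 32 = 2*44/(142 + 44) + 32 = 2*44/186 + 32 = 2*44*(1/186) + 32 = 44/93 + 32 = 3020/93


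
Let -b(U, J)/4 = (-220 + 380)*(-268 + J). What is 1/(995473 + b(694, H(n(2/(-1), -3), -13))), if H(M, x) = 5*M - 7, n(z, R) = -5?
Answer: 1/1187473 ≈ 8.4212e-7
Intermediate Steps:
H(M, x) = -7 + 5*M
b(U, J) = 171520 - 640*J (b(U, J) = -4*(-220 + 380)*(-268 + J) = -640*(-268 + J) = -4*(-42880 + 160*J) = 171520 - 640*J)
1/(995473 + b(694, H(n(2/(-1), -3), -13))) = 1/(995473 + (171520 - 640*(-7 + 5*(-5)))) = 1/(995473 + (171520 - 640*(-7 - 25))) = 1/(995473 + (171520 - 640*(-32))) = 1/(995473 + (171520 + 20480)) = 1/(995473 + 192000) = 1/1187473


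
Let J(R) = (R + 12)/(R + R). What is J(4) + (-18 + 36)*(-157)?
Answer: -2824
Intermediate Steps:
J(R) = (12 + R)/(2*R) (J(R) = (12 + R)/((2*R)) = (12 + R)*(1/(2*R)) = (12 + R)/(2*R))
J(4) + (-18 + 36)*(-157) = (½)*(12 + 4)/4 + (-18 + 36)*(-157) = (½)*(¼)*16 + 18*(-157) = 2 - 2826 = -2824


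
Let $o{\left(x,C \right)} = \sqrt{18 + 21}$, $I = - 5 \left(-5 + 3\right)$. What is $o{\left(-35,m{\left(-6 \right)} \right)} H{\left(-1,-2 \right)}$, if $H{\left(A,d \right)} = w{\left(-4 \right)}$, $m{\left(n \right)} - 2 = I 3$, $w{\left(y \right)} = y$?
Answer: $- 4 \sqrt{39} \approx -24.98$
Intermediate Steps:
$I = 10$ ($I = \left(-5\right) \left(-2\right) = 10$)
$m{\left(n \right)} = 32$ ($m{\left(n \right)} = 2 + 10 \cdot 3 = 2 + 30 = 32$)
$o{\left(x,C \right)} = \sqrt{39}$
$H{\left(A,d \right)} = -4$
$o{\left(-35,m{\left(-6 \right)} \right)} H{\left(-1,-2 \right)} = \sqrt{39} \left(-4\right) = - 4 \sqrt{39}$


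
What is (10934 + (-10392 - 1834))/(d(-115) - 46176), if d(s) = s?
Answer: 76/2723 ≈ 0.027910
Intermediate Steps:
(10934 + (-10392 - 1834))/(d(-115) - 46176) = (10934 + (-10392 - 1834))/(-115 - 46176) = (10934 - 12226)/(-46291) = -1292*(-1/46291) = 76/2723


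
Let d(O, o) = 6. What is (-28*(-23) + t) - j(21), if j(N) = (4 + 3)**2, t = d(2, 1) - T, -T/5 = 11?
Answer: 656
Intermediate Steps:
T = -55 (T = -5*11 = -55)
t = 61 (t = 6 - 1*(-55) = 6 + 55 = 61)
j(N) = 49 (j(N) = 7**2 = 49)
(-28*(-23) + t) - j(21) = (-28*(-23) + 61) - 1*49 = (644 + 61) - 49 = 705 - 49 = 656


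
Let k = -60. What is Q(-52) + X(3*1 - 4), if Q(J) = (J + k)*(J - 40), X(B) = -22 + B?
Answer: 10281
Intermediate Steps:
Q(J) = (-60 + J)*(-40 + J) (Q(J) = (J - 60)*(J - 40) = (-60 + J)*(-40 + J))
Q(-52) + X(3*1 - 4) = (2400 + (-52)² - 100*(-52)) + (-22 + (3*1 - 4)) = (2400 + 2704 + 5200) + (-22 + (3 - 4)) = 10304 + (-22 - 1) = 10304 - 23 = 10281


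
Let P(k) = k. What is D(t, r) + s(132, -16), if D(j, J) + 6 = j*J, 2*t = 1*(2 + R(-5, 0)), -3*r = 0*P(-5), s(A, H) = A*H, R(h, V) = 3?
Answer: -2118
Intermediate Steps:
r = 0 (r = -0*(-5) = -1/3*0 = 0)
t = 5/2 (t = (1*(2 + 3))/2 = (1*5)/2 = (1/2)*5 = 5/2 ≈ 2.5000)
D(j, J) = -6 + J*j (D(j, J) = -6 + j*J = -6 + J*j)
D(t, r) + s(132, -16) = (-6 + 0*(5/2)) + 132*(-16) = (-6 + 0) - 2112 = -6 - 2112 = -2118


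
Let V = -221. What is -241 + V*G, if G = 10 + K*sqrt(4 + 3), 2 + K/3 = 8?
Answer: -2451 - 3978*sqrt(7) ≈ -12976.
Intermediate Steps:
K = 18 (K = -6 + 3*8 = -6 + 24 = 18)
G = 10 + 18*sqrt(7) (G = 10 + 18*sqrt(4 + 3) = 10 + 18*sqrt(7) ≈ 57.624)
-241 + V*G = -241 - 221*(10 + 18*sqrt(7)) = -241 + (-2210 - 3978*sqrt(7)) = -2451 - 3978*sqrt(7)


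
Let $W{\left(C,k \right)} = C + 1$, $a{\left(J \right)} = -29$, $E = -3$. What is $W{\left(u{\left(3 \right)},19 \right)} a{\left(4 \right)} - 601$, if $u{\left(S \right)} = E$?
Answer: $-543$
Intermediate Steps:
$u{\left(S \right)} = -3$
$W{\left(C,k \right)} = 1 + C$
$W{\left(u{\left(3 \right)},19 \right)} a{\left(4 \right)} - 601 = \left(1 - 3\right) \left(-29\right) - 601 = \left(-2\right) \left(-29\right) - 601 = 58 - 601 = -543$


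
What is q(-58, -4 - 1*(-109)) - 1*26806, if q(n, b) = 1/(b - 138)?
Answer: -884599/33 ≈ -26806.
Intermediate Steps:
q(n, b) = 1/(-138 + b)
q(-58, -4 - 1*(-109)) - 1*26806 = 1/(-138 + (-4 - 1*(-109))) - 1*26806 = 1/(-138 + (-4 + 109)) - 26806 = 1/(-138 + 105) - 26806 = 1/(-33) - 26806 = -1/33 - 26806 = -884599/33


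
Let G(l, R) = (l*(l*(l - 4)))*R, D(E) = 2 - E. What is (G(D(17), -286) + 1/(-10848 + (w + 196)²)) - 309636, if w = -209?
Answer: 9750076505/10679 ≈ 9.1301e+5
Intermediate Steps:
G(l, R) = R*l²*(-4 + l) (G(l, R) = (l*(l*(-4 + l)))*R = (l²*(-4 + l))*R = R*l²*(-4 + l))
(G(D(17), -286) + 1/(-10848 + (w + 196)²)) - 309636 = (-286*(2 - 1*17)²*(-4 + (2 - 1*17)) + 1/(-10848 + (-209 + 196)²)) - 309636 = (-286*(2 - 17)²*(-4 + (2 - 17)) + 1/(-10848 + (-13)²)) - 309636 = (-286*(-15)²*(-4 - 15) + 1/(-10848 + 169)) - 309636 = (-286*225*(-19) + 1/(-10679)) - 309636 = (1222650 - 1/10679) - 309636 = 13056679349/10679 - 309636 = 9750076505/10679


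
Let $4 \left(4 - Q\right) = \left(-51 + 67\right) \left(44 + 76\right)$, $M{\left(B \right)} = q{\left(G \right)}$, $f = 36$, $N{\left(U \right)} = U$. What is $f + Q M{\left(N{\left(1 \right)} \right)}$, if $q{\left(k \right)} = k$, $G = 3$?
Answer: $-1392$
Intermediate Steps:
$M{\left(B \right)} = 3$
$Q = -476$ ($Q = 4 - \frac{\left(-51 + 67\right) \left(44 + 76\right)}{4} = 4 - \frac{16 \cdot 120}{4} = 4 - 480 = -476$)
$f + Q M{\left(N{\left(1 \right)} \right)} = 36 - 1428 = -1392$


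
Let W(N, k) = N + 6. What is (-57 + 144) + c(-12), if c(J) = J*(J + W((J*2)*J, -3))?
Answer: -3297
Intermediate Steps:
W(N, k) = 6 + N
c(J) = J*(6 + J + 2*J²) (c(J) = J*(J + (6 + (J*2)*J)) = J*(J + (6 + (2*J)*J)) = J*(J + (6 + 2*J²)) = J*(6 + J + 2*J²))
(-57 + 144) + c(-12) = (-57 + 144) - 12*(6 - 12 + 2*(-12)²) = 87 - 12*(6 - 12 + 2*144) = 87 - 12*(6 - 12 + 288) = 87 - 12*282 = 87 - 3384 = -3297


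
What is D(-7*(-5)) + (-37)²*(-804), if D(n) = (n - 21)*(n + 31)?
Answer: -1099752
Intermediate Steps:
D(n) = (-21 + n)*(31 + n)
D(-7*(-5)) + (-37)²*(-804) = (-651 + (-7*(-5))² + 10*(-7*(-5))) + (-37)²*(-804) = (-651 + 35² + 10*35) + 1369*(-804) = (-651 + 1225 + 350) - 1100676 = 924 - 1100676 = -1099752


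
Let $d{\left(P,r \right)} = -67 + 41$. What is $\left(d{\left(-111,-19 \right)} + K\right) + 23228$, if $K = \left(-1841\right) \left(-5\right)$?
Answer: $32407$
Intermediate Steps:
$d{\left(P,r \right)} = -26$
$K = 9205$
$\left(d{\left(-111,-19 \right)} + K\right) + 23228 = \left(-26 + 9205\right) + 23228 = 9179 + 23228 = 32407$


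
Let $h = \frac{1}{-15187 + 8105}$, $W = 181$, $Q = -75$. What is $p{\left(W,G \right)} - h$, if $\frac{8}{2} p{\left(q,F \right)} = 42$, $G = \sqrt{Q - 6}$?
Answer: $\frac{37181}{3541} \approx 10.5$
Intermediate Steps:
$G = 9 i$ ($G = \sqrt{-75 - 6} = \sqrt{-81} = 9 i \approx 9.0 i$)
$p{\left(q,F \right)} = \frac{21}{2}$ ($p{\left(q,F \right)} = \frac{1}{4} \cdot 42 = \frac{21}{2}$)
$h = - \frac{1}{7082}$ ($h = \frac{1}{-7082} = - \frac{1}{7082} \approx -0.0001412$)
$p{\left(W,G \right)} - h = \frac{21}{2} - - \frac{1}{7082} = \frac{21}{2} + \frac{1}{7082} = \frac{37181}{3541}$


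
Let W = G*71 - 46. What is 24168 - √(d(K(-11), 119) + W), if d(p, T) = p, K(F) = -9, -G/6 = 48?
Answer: 24168 - I*√20503 ≈ 24168.0 - 143.19*I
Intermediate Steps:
G = -288 (G = -6*48 = -288)
W = -20494 (W = -288*71 - 46 = -20448 - 46 = -20494)
24168 - √(d(K(-11), 119) + W) = 24168 - √(-9 - 20494) = 24168 - √(-20503) = 24168 - I*√20503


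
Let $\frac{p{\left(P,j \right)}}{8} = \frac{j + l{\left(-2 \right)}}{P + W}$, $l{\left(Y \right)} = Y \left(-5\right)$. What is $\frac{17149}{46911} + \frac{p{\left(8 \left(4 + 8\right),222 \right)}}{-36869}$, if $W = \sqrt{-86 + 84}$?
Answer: $\frac{2909937003761}{7971549686331} + \frac{928 i \sqrt{2}}{169929221} \approx 0.36504 + 7.7232 \cdot 10^{-6} i$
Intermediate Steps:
$W = i \sqrt{2}$ ($W = \sqrt{-2} = i \sqrt{2} \approx 1.4142 i$)
$l{\left(Y \right)} = - 5 Y$
$p{\left(P,j \right)} = \frac{8 \left(10 + j\right)}{P + i \sqrt{2}}$ ($p{\left(P,j \right)} = 8 \frac{j - -10}{P + i \sqrt{2}} = 8 \frac{j + 10}{P + i \sqrt{2}} = 8 \frac{10 + j}{P + i \sqrt{2}} = \frac{8 \left(10 + j\right)}{P + i \sqrt{2}}$)
$\frac{17149}{46911} + \frac{p{\left(8 \left(4 + 8\right),222 \right)}}{-36869} = \frac{17149}{46911} + \frac{8 \frac{1}{8 \left(4 + 8\right) + i \sqrt{2}} \left(10 + 222\right)}{-36869} = 17149 \cdot \frac{1}{46911} + 8 \frac{1}{8 \cdot 12 + i \sqrt{2}} \cdot 232 \left(- \frac{1}{36869}\right) = \frac{17149}{46911} + 8 \frac{1}{96 + i \sqrt{2}} \cdot 232 \left(- \frac{1}{36869}\right) = \frac{17149}{46911} + \frac{1856}{96 + i \sqrt{2}} \left(- \frac{1}{36869}\right) = \frac{17149}{46911} - \frac{1856}{36869 \left(96 + i \sqrt{2}\right)}$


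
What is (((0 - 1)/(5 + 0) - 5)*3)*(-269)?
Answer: 20982/5 ≈ 4196.4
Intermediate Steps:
(((0 - 1)/(5 + 0) - 5)*3)*(-269) = ((-1/5 - 5)*3)*(-269) = -26/5*3*(-269) = -78/5*(-269) = 20982/5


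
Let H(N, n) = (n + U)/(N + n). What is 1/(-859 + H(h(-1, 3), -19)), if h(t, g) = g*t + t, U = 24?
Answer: -23/19762 ≈ -0.0011638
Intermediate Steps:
h(t, g) = t + g*t
H(N, n) = (24 + n)/(N + n) (H(N, n) = (n + 24)/(N + n) = (24 + n)/(N + n))
1/(-859 + H(h(-1, 3), -19)) = 1/(-859 + (24 - 19)/(-(1 + 3) - 19)) = 1/(-859 + 5/(-1*4 - 19)) = 1/(-859 + 5/(-4 - 19)) = 1/(-859 + 5/(-23)) = 1/(-859 - 1/23*5) = 1/(-859 - 5/23) = 1/(-19762/23) = -23/19762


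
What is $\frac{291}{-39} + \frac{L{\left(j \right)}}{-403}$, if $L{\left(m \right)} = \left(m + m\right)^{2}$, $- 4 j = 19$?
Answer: $- \frac{953}{124} \approx -7.6855$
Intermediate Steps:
$j = - \frac{19}{4}$ ($j = \left(- \frac{1}{4}\right) 19 = - \frac{19}{4} \approx -4.75$)
$L{\left(m \right)} = 4 m^{2}$ ($L{\left(m \right)} = \left(2 m\right)^{2} = 4 m^{2}$)
$\frac{291}{-39} + \frac{L{\left(j \right)}}{-403} = \frac{291}{-39} + \frac{4 \left(- \frac{19}{4}\right)^{2}}{-403} = 291 \left(- \frac{1}{39}\right) + 4 \cdot \frac{361}{16} \left(- \frac{1}{403}\right) = - \frac{97}{13} + \frac{361}{4} \left(- \frac{1}{403}\right) = - \frac{97}{13} - \frac{361}{1612} = - \frac{953}{124}$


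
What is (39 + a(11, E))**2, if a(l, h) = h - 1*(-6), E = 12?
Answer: 3249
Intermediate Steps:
a(l, h) = 6 + h (a(l, h) = h + 6 = 6 + h)
(39 + a(11, E))**2 = (39 + (6 + 12))**2 = (39 + 18)**2 = 57**2 = 3249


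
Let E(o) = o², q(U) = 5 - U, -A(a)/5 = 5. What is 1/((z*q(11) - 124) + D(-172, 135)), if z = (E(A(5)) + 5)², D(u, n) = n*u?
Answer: -1/2404744 ≈ -4.1584e-7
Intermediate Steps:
A(a) = -25 (A(a) = -5*5 = -25)
z = 396900 (z = ((-25)² + 5)² = (625 + 5)² = 630² = 396900)
1/((z*q(11) - 124) + D(-172, 135)) = 1/((396900*(5 - 1*11) - 124) + 135*(-172)) = 1/((396900*(5 - 11) - 124) - 23220) = 1/((396900*(-6) - 124) - 23220) = 1/((-2381400 - 124) - 23220) = 1/(-2381524 - 23220) = 1/(-2404744) = -1/2404744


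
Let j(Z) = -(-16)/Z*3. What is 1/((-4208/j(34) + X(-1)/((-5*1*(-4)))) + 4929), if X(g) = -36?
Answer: 15/29198 ≈ 0.00051373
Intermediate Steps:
j(Z) = 48/Z (j(Z) = (16/Z)*3 = 48/Z)
1/((-4208/j(34) + X(-1)/((-5*1*(-4)))) + 4929) = 1/((-4208/(48/34) - 36/(-5*1*(-4))) + 4929) = 1/((-4208/(48*(1/34)) - 36/((-5*(-4)))) + 4929) = 1/((-4208/24/17 - 36/20) + 4929) = 1/((-4208*17/24 - 36*1/20) + 4929) = 1/((-8942/3 - 9/5) + 4929) = 1/(-44737/15 + 4929) = 1/(29198/15) = 15/29198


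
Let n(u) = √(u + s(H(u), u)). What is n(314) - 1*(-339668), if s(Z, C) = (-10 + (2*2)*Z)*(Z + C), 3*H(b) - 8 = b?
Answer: 339668 + √1592938/3 ≈ 3.4009e+5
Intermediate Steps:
H(b) = 8/3 + b/3
s(Z, C) = (-10 + 4*Z)*(C + Z)
n(u) = √(-80/3 + 4*(8/3 + u/3)² - 37*u/3 + 4*u*(8/3 + u/3)) (n(u) = √(u + (-10*u - 10*(8/3 + u/3) + 4*(8/3 + u/3)² + 4*u*(8/3 + u/3))) = √(u + (-10*u + (-80/3 - 10*u/3) + 4*(8/3 + u/3)² + 4*u*(8/3 + u/3))) = √(u + (-80/3 + 4*(8/3 + u/3)² - 40*u/3 + 4*u*(8/3 + u/3))) = √(-80/3 + 4*(8/3 + u/3)² - 37*u/3 + 4*u*(8/3 + u/3)))
n(314) - 1*(-339668) = √(16 + 16*314² + 49*314)/3 - 1*(-339668) = √(16 + 16*98596 + 15386)/3 + 339668 = √(16 + 1577536 + 15386)/3 + 339668 = √1592938/3 + 339668 = 339668 + √1592938/3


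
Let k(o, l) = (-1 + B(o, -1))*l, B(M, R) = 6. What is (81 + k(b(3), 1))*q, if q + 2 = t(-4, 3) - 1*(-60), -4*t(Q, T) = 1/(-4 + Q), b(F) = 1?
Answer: 79851/16 ≈ 4990.7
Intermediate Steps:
t(Q, T) = -1/(4*(-4 + Q))
q = 1857/32 (q = -2 + (-1/(-16 + 4*(-4)) - 1*(-60)) = -2 + (-1/(-16 - 16) + 60) = -2 + (-1/(-32) + 60) = -2 + (-1*(-1/32) + 60) = -2 + (1/32 + 60) = -2 + 1921/32 = 1857/32 ≈ 58.031)
k(o, l) = 5*l (k(o, l) = (-1 + 6)*l = 5*l)
(81 + k(b(3), 1))*q = (81 + 5*1)*(1857/32) = (81 + 5)*(1857/32) = 86*(1857/32) = 79851/16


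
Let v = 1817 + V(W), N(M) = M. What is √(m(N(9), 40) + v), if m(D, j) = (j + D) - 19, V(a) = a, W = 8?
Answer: √1855 ≈ 43.070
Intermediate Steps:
m(D, j) = -19 + D + j (m(D, j) = (D + j) - 19 = -19 + D + j)
v = 1825 (v = 1817 + 8 = 1825)
√(m(N(9), 40) + v) = √((-19 + 9 + 40) + 1825) = √(30 + 1825) = √1855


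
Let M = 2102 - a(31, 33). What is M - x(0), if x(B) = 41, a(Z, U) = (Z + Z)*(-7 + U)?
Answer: 449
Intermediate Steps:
a(Z, U) = 2*Z*(-7 + U) (a(Z, U) = (2*Z)*(-7 + U) = 2*Z*(-7 + U))
M = 490 (M = 2102 - 2*31*(-7 + 33) = 2102 - 2*31*26 = 2102 - 1*1612 = 2102 - 1612 = 490)
M - x(0) = 490 - 1*41 = 490 - 41 = 449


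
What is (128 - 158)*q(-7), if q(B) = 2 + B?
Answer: 150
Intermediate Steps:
(128 - 158)*q(-7) = (128 - 158)*(2 - 7) = -30*(-5) = 150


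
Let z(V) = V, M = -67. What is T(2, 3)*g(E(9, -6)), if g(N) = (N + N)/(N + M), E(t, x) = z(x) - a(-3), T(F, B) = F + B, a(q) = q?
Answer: 3/7 ≈ 0.42857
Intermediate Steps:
T(F, B) = B + F
E(t, x) = 3 + x (E(t, x) = x - 1*(-3) = x + 3 = 3 + x)
g(N) = 2*N/(-67 + N) (g(N) = (N + N)/(N - 67) = (2*N)/(-67 + N) = 2*N/(-67 + N))
T(2, 3)*g(E(9, -6)) = (3 + 2)*(2*(3 - 6)/(-67 + (3 - 6))) = 5*(2*(-3)/(-67 - 3)) = 5*(2*(-3)/(-70)) = 5*(2*(-3)*(-1/70)) = 5*(3/35) = 3/7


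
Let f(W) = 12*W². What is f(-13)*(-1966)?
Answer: -3987048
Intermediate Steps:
f(-13)*(-1966) = (12*(-13)²)*(-1966) = (12*169)*(-1966) = 2028*(-1966) = -3987048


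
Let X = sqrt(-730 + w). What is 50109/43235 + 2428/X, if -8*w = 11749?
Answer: 50109/43235 - 4856*I*sqrt(35178)/17589 ≈ 1.159 - 51.781*I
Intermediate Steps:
w = -11749/8 (w = -1/8*11749 = -11749/8 ≈ -1468.6)
X = I*sqrt(35178)/4 (X = sqrt(-730 - 11749/8) = sqrt(-17589/8) = I*sqrt(35178)/4 ≈ 46.89*I)
50109/43235 + 2428/X = 50109/43235 + 2428/((I*sqrt(35178)/4)) = 50109*(1/43235) + 2428*(-2*I*sqrt(35178)/17589) = 50109/43235 - 4856*I*sqrt(35178)/17589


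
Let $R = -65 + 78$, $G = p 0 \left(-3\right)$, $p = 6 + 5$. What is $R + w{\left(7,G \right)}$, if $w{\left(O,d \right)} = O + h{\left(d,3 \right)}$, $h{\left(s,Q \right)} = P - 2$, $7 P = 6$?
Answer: $\frac{132}{7} \approx 18.857$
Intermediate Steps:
$P = \frac{6}{7}$ ($P = \frac{1}{7} \cdot 6 = \frac{6}{7} \approx 0.85714$)
$p = 11$
$h{\left(s,Q \right)} = - \frac{8}{7}$ ($h{\left(s,Q \right)} = \frac{6}{7} - 2 = - \frac{8}{7}$)
$G = 0$ ($G = 11 \cdot 0 \left(-3\right) = 0 \left(-3\right) = 0$)
$w{\left(O,d \right)} = - \frac{8}{7} + O$ ($w{\left(O,d \right)} = O - \frac{8}{7} = - \frac{8}{7} + O$)
$R = 13$
$R + w{\left(7,G \right)} = 13 + \left(- \frac{8}{7} + 7\right) = 13 + \frac{41}{7} = \frac{132}{7}$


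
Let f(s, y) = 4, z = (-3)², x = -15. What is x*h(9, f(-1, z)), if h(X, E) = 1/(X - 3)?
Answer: -5/2 ≈ -2.5000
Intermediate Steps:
z = 9
h(X, E) = 1/(-3 + X)
x*h(9, f(-1, z)) = -15/(-3 + 9) = -15/6 = -15*⅙ = -5/2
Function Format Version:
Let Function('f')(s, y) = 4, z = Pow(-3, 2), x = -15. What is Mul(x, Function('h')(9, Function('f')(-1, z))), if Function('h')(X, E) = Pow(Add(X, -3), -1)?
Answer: Rational(-5, 2) ≈ -2.5000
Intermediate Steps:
z = 9
Function('h')(X, E) = Pow(Add(-3, X), -1)
Mul(x, Function('h')(9, Function('f')(-1, z))) = Mul(-15, Pow(Add(-3, 9), -1)) = Mul(-15, Pow(6, -1)) = Mul(-15, Rational(1, 6)) = Rational(-5, 2)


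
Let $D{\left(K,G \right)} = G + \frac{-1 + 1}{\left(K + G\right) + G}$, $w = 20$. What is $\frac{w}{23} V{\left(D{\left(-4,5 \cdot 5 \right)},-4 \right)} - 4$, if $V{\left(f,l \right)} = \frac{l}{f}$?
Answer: $- \frac{476}{115} \approx -4.1391$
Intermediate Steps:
$D{\left(K,G \right)} = G$ ($D{\left(K,G \right)} = G + \frac{0}{\left(G + K\right) + G} = G + \frac{0}{K + 2 G} = G + 0 = G$)
$\frac{w}{23} V{\left(D{\left(-4,5 \cdot 5 \right)},-4 \right)} - 4 = \frac{20}{23} \left(- \frac{4}{5 \cdot 5}\right) - 4 = 20 \cdot \frac{1}{23} \left(- \frac{4}{25}\right) - 4 = \frac{20 \left(\left(-4\right) \frac{1}{25}\right)}{23} - 4 = \frac{20}{23} \left(- \frac{4}{25}\right) - 4 = - \frac{16}{115} - 4 = - \frac{476}{115}$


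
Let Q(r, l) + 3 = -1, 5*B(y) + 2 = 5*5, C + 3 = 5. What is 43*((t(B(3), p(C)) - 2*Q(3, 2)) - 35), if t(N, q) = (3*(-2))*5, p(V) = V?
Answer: -2451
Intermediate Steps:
C = 2 (C = -3 + 5 = 2)
B(y) = 23/5 (B(y) = -⅖ + (5*5)/5 = -⅖ + (⅕)*25 = -⅖ + 5 = 23/5)
t(N, q) = -30 (t(N, q) = -6*5 = -30)
Q(r, l) = -4 (Q(r, l) = -3 - 1 = -4)
43*((t(B(3), p(C)) - 2*Q(3, 2)) - 35) = 43*((-30 - 2*(-4)) - 35) = 43*((-30 + 8) - 35) = 43*(-22 - 35) = 43*(-57) = -2451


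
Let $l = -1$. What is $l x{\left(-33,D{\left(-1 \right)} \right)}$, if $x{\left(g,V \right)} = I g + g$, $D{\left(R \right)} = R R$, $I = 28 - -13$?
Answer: $1386$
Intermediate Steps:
$I = 41$ ($I = 28 + 13 = 41$)
$D{\left(R \right)} = R^{2}$
$x{\left(g,V \right)} = 42 g$ ($x{\left(g,V \right)} = 41 g + g = 42 g$)
$l x{\left(-33,D{\left(-1 \right)} \right)} = - 42 \left(-33\right) = \left(-1\right) \left(-1386\right) = 1386$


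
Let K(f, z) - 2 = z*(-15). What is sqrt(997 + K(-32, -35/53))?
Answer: 4*sqrt(177126)/53 ≈ 31.763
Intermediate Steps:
K(f, z) = 2 - 15*z (K(f, z) = 2 + z*(-15) = 2 - 15*z)
sqrt(997 + K(-32, -35/53)) = sqrt(997 + (2 - (-525)/53)) = sqrt(997 + (2 - 15*(-35/53))) = sqrt(997 + (2 + 525/53)) = sqrt(997 + 631/53) = sqrt(53472/53) = 4*sqrt(177126)/53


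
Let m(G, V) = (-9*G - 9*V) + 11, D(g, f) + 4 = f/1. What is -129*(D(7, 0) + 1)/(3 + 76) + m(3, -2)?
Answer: 545/79 ≈ 6.8987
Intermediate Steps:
D(g, f) = -4 + f (D(g, f) = -4 + f/1 = -4 + f*1 = -4 + f)
m(G, V) = 11 - 9*G - 9*V
-129*(D(7, 0) + 1)/(3 + 76) + m(3, -2) = -129*((-4 + 0) + 1)/(3 + 76) + (11 - 9*3 - 9*(-2)) = -129*(-4 + 1)/79 + (11 - 27 + 18) = -(-387)/79 + 2 = -129*(-3/79) + 2 = 387/79 + 2 = 545/79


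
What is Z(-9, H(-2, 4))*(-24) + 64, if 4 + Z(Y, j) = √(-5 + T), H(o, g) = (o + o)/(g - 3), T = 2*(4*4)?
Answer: 160 - 72*√3 ≈ 35.292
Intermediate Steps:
T = 32 (T = 2*16 = 32)
H(o, g) = 2*o/(-3 + g) (H(o, g) = (2*o)/(-3 + g) = 2*o/(-3 + g))
Z(Y, j) = -4 + 3*√3 (Z(Y, j) = -4 + √(-5 + 32) = -4 + √27 = -4 + 3*√3)
Z(-9, H(-2, 4))*(-24) + 64 = (-4 + 3*√3)*(-24) + 64 = (96 - 72*√3) + 64 = 160 - 72*√3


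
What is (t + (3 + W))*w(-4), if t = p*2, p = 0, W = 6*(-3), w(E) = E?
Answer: 60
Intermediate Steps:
W = -18
t = 0 (t = 0*2 = 0)
(t + (3 + W))*w(-4) = (0 + (3 - 18))*(-4) = (0 - 15)*(-4) = -15*(-4) = 60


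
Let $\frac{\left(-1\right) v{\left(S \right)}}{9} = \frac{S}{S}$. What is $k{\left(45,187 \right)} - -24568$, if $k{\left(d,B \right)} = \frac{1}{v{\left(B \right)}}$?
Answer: $\frac{221111}{9} \approx 24568.0$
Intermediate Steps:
$v{\left(S \right)} = -9$ ($v{\left(S \right)} = - 9 \frac{S}{S} = \left(-9\right) 1 = -9$)
$k{\left(d,B \right)} = - \frac{1}{9}$ ($k{\left(d,B \right)} = \frac{1}{-9} = - \frac{1}{9}$)
$k{\left(45,187 \right)} - -24568 = - \frac{1}{9} - -24568 = - \frac{1}{9} + 24568 = \frac{221111}{9}$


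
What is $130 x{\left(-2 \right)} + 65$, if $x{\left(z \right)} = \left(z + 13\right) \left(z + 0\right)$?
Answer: $-2795$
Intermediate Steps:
$x{\left(z \right)} = z \left(13 + z\right)$ ($x{\left(z \right)} = \left(13 + z\right) z = z \left(13 + z\right)$)
$130 x{\left(-2 \right)} + 65 = 130 \left(- 2 \left(13 - 2\right)\right) + 65 = 130 \left(\left(-2\right) 11\right) + 65 = 130 \left(-22\right) + 65 = -2860 + 65 = -2795$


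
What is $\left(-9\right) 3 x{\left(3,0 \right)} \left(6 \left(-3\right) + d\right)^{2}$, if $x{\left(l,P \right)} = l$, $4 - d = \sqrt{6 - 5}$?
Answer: $-18225$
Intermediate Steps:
$d = 3$ ($d = 4 - \sqrt{6 - 5} = 4 - \sqrt{1} = 4 - 1 = 3$)
$\left(-9\right) 3 x{\left(3,0 \right)} \left(6 \left(-3\right) + d\right)^{2} = \left(-9\right) 3 \cdot 3 \left(6 \left(-3\right) + 3\right)^{2} = - 27 \cdot 3 \left(-18 + 3\right)^{2} = - 27 \cdot 3 \left(-15\right)^{2} = - 27 \cdot 3 \cdot 225 = \left(-27\right) 675 = -18225$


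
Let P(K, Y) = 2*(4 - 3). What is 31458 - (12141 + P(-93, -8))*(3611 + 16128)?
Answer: -239659219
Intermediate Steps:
P(K, Y) = 2 (P(K, Y) = 2*1 = 2)
31458 - (12141 + P(-93, -8))*(3611 + 16128) = 31458 - (12141 + 2)*(3611 + 16128) = 31458 - 12143*19739 = 31458 - 1*239690677 = 31458 - 239690677 = -239659219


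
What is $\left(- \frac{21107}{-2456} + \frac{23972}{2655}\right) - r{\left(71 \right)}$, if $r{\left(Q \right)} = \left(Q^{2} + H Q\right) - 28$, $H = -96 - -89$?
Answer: $- \frac{29332476563}{6520680} \approx -4498.4$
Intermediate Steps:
$H = -7$ ($H = -96 + 89 = -7$)
$r{\left(Q \right)} = -28 + Q^{2} - 7 Q$ ($r{\left(Q \right)} = \left(Q^{2} - 7 Q\right) - 28 = -28 + Q^{2} - 7 Q$)
$\left(- \frac{21107}{-2456} + \frac{23972}{2655}\right) - r{\left(71 \right)} = \left(- \frac{21107}{-2456} + \frac{23972}{2655}\right) - \left(-28 + 71^{2} - 497\right) = \left(\left(-21107\right) \left(- \frac{1}{2456}\right) + 23972 \cdot \frac{1}{2655}\right) - \left(-28 + 5041 - 497\right) = \left(\frac{21107}{2456} + \frac{23972}{2655}\right) - 4516 = \frac{114914317}{6520680} - 4516 = - \frac{29332476563}{6520680}$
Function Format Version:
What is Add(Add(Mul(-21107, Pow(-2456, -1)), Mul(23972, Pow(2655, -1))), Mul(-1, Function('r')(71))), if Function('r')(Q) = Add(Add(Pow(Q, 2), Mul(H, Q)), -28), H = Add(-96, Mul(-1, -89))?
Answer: Rational(-29332476563, 6520680) ≈ -4498.4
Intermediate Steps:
H = -7 (H = Add(-96, 89) = -7)
Function('r')(Q) = Add(-28, Pow(Q, 2), Mul(-7, Q)) (Function('r')(Q) = Add(Add(Pow(Q, 2), Mul(-7, Q)), -28) = Add(-28, Pow(Q, 2), Mul(-7, Q)))
Add(Add(Mul(-21107, Pow(-2456, -1)), Mul(23972, Pow(2655, -1))), Mul(-1, Function('r')(71))) = Add(Add(Mul(-21107, Pow(-2456, -1)), Mul(23972, Pow(2655, -1))), Mul(-1, Add(-28, Pow(71, 2), Mul(-7, 71)))) = Add(Add(Mul(-21107, Rational(-1, 2456)), Mul(23972, Rational(1, 2655))), Mul(-1, Add(-28, 5041, -497))) = Add(Add(Rational(21107, 2456), Rational(23972, 2655)), Mul(-1, 4516)) = Add(Rational(114914317, 6520680), -4516) = Rational(-29332476563, 6520680)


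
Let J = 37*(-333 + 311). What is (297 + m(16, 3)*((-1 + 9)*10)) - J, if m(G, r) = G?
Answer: 2391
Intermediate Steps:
J = -814 (J = 37*(-22) = -814)
(297 + m(16, 3)*((-1 + 9)*10)) - J = (297 + 16*((-1 + 9)*10)) - 1*(-814) = (297 + 16*(8*10)) + 814 = (297 + 16*80) + 814 = (297 + 1280) + 814 = 1577 + 814 = 2391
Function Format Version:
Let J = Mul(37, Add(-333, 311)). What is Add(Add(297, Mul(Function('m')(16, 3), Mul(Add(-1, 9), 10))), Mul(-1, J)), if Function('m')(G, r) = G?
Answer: 2391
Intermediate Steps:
J = -814 (J = Mul(37, -22) = -814)
Add(Add(297, Mul(Function('m')(16, 3), Mul(Add(-1, 9), 10))), Mul(-1, J)) = Add(Add(297, Mul(16, Mul(Add(-1, 9), 10))), Mul(-1, -814)) = Add(Add(297, Mul(16, Mul(8, 10))), 814) = Add(Add(297, Mul(16, 80)), 814) = Add(Add(297, 1280), 814) = Add(1577, 814) = 2391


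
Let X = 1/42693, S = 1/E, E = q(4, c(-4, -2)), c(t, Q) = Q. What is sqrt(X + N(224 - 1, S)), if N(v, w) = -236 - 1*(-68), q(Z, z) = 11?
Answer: I*sqrt(306212255139)/42693 ≈ 12.961*I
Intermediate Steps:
E = 11
S = 1/11 ≈ 0.090909
N(v, w) = -168 (N(v, w) = -236 + 68 = -168)
X = 1/42693 ≈ 2.3423e-5
sqrt(X + N(224 - 1, S)) = sqrt(1/42693 - 168) = sqrt(-7172423/42693) = I*sqrt(306212255139)/42693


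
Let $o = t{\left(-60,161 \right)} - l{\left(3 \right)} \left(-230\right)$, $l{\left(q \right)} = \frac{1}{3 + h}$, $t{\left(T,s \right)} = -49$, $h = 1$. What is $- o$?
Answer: $- \frac{17}{2} \approx -8.5$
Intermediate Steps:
$l{\left(q \right)} = \frac{1}{4}$ ($l{\left(q \right)} = \frac{1}{3 + 1} = \frac{1}{4}$)
$o = \frac{17}{2}$ ($o = -49 - \frac{1}{4} \left(-230\right) = -49 - - \frac{115}{2} = -49 + \frac{115}{2} = \frac{17}{2} \approx 8.5$)
$- o = \left(-1\right) \frac{17}{2} = - \frac{17}{2}$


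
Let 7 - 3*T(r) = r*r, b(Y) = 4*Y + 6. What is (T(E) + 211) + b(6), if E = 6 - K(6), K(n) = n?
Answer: 730/3 ≈ 243.33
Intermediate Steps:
b(Y) = 6 + 4*Y
E = 0 (E = 6 - 1*6 = 6 - 6 = 0)
T(r) = 7/3 - r²/3 (T(r) = 7/3 - r*r/3 = 7/3 - r²/3)
(T(E) + 211) + b(6) = ((7/3 - ⅓*0²) + 211) + (6 + 4*6) = ((7/3 - ⅓*0) + 211) + (6 + 24) = ((7/3 + 0) + 211) + 30 = (7/3 + 211) + 30 = 640/3 + 30 = 730/3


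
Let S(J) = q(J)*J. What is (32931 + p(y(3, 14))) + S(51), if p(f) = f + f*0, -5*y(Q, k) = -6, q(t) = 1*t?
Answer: 177666/5 ≈ 35533.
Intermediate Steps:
q(t) = t
y(Q, k) = 6/5 (y(Q, k) = -⅕*(-6) = 6/5)
S(J) = J² (S(J) = J*J = J²)
p(f) = f (p(f) = f + 0 = f)
(32931 + p(y(3, 14))) + S(51) = (32931 + 6/5) + 51² = 164661/5 + 2601 = 177666/5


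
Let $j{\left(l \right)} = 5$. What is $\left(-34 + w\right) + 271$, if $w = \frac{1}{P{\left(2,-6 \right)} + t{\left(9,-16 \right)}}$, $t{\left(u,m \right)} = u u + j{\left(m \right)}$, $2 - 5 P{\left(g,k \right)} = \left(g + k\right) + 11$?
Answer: $\frac{20146}{85} \approx 237.01$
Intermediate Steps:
$P{\left(g,k \right)} = - \frac{9}{5} - \frac{g}{5} - \frac{k}{5}$ ($P{\left(g,k \right)} = \frac{2}{5} - \frac{\left(g + k\right) + 11}{5} = \frac{2}{5} - \frac{11 + g + k}{5} = \frac{2}{5} - \left(\frac{11}{5} + \frac{g}{5} + \frac{k}{5}\right) = - \frac{9}{5} - \frac{g}{5} - \frac{k}{5}$)
$t{\left(u,m \right)} = 5 + u^{2}$ ($t{\left(u,m \right)} = u u + 5 = u^{2} + 5 = 5 + u^{2}$)
$w = \frac{1}{85}$ ($w = \frac{1}{\left(- \frac{9}{5} - \frac{2}{5} - - \frac{6}{5}\right) + \left(5 + 9^{2}\right)} = \frac{1}{\left(- \frac{9}{5} - \frac{2}{5} + \frac{6}{5}\right) + \left(5 + 81\right)} = \frac{1}{-1 + 86} = \frac{1}{85} \approx 0.011765$)
$\left(-34 + w\right) + 271 = \left(-34 + \frac{1}{85}\right) + 271 = - \frac{2889}{85} + 271 = \frac{20146}{85}$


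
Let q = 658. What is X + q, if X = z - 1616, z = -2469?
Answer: -3427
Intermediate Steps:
X = -4085 (X = -2469 - 1616 = -4085)
X + q = -4085 + 658 = -3427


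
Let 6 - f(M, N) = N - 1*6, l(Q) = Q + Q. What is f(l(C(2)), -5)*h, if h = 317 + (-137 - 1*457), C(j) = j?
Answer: -4709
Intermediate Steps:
h = -277 (h = 317 + (-137 - 457) = 317 - 594 = -277)
l(Q) = 2*Q
f(M, N) = 12 - N (f(M, N) = 6 - (N - 1*6) = 6 - (N - 6) = 6 - (-6 + N) = 6 + (6 - N) = 12 - N)
f(l(C(2)), -5)*h = (12 - 1*(-5))*(-277) = (12 + 5)*(-277) = 17*(-277) = -4709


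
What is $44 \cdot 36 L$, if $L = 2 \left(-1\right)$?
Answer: $-3168$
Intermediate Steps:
$L = -2$
$44 \cdot 36 L = 44 \cdot 36 \left(-2\right) = 1584 \left(-2\right) = -3168$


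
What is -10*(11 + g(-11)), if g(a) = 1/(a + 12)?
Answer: -120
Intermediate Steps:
g(a) = 1/(12 + a)
-10*(11 + g(-11)) = -10*(11 + 1/(12 - 11)) = -10*(11 + 1/1) = -10*(11 + 1) = -10*12 = -120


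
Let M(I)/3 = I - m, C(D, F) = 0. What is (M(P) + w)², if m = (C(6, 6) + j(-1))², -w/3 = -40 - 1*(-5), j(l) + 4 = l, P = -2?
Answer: 576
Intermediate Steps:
j(l) = -4 + l
w = 105 (w = -3*(-40 - 1*(-5)) = -3*(-40 + 5) = -3*(-35) = 105)
m = 25 (m = (0 + (-4 - 1))² = (0 - 5)² = (-5)² = 25)
M(I) = -75 + 3*I (M(I) = 3*(I - 1*25) = 3*(I - 25) = 3*(-25 + I) = -75 + 3*I)
(M(P) + w)² = ((-75 + 3*(-2)) + 105)² = ((-75 - 6) + 105)² = (-81 + 105)² = 24² = 576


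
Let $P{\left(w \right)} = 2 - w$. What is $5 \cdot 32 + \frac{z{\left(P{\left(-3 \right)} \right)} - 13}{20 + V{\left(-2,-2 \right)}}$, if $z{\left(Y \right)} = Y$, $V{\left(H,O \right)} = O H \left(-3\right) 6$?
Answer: $\frac{2082}{13} \approx 160.15$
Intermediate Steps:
$V{\left(H,O \right)} = - 18 H O$ ($V{\left(H,O \right)} = H O \left(-3\right) 6 = - 3 H O 6 = - 18 H O$)
$5 \cdot 32 + \frac{z{\left(P{\left(-3 \right)} \right)} - 13}{20 + V{\left(-2,-2 \right)}} = 5 \cdot 32 + \frac{\left(2 - -3\right) - 13}{20 - \left(-36\right) \left(-2\right)} = 160 + \frac{\left(2 + 3\right) - 13}{20 - 72} = 160 + \frac{5 - 13}{-52} = 160 - - \frac{2}{13} = 160 + \frac{2}{13} = \frac{2082}{13}$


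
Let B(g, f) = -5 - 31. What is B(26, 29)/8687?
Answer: -36/8687 ≈ -0.0041441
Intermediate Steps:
B(g, f) = -36
B(26, 29)/8687 = -36/8687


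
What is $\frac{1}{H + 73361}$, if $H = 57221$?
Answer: $\frac{1}{130582} \approx 7.658 \cdot 10^{-6}$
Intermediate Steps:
$\frac{1}{H + 73361} = \frac{1}{57221 + 73361} = \frac{1}{130582}$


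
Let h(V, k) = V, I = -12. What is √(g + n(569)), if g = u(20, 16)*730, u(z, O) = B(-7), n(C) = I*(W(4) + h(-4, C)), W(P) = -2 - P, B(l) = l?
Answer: I*√4990 ≈ 70.64*I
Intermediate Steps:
n(C) = 120 (n(C) = -12*((-2 - 1*4) - 4) = -12*((-2 - 4) - 4) = -12*(-6 - 4) = -12*(-10) = 120)
u(z, O) = -7
g = -5110 (g = -7*730 = -5110)
√(g + n(569)) = √(-5110 + 120) = √(-4990) = I*√4990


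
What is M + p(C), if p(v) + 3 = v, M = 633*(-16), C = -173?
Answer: -10304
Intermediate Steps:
M = -10128
p(v) = -3 + v
M + p(C) = -10128 + (-3 - 173) = -10128 - 176 = -10304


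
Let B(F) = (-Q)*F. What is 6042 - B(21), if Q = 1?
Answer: 6063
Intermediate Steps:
B(F) = -F (B(F) = (-1*1)*F = -F)
6042 - B(21) = 6042 - (-1)*21 = 6042 - 1*(-21) = 6042 + 21 = 6063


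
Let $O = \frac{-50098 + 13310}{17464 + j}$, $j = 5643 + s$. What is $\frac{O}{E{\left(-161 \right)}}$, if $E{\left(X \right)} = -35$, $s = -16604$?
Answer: $\frac{36788}{227605} \approx 0.16163$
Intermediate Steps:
$j = -10961$ ($j = 5643 - 16604 = -10961$)
$O = - \frac{36788}{6503}$ ($O = \frac{-50098 + 13310}{17464 - 10961} = - \frac{36788}{6503} \approx -5.6571$)
$\frac{O}{E{\left(-161 \right)}} = - \frac{36788}{6503 \left(-35\right)} = \left(- \frac{36788}{6503}\right) \left(- \frac{1}{35}\right) = \frac{36788}{227605}$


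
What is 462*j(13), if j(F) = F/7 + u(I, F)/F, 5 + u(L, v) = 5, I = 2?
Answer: 858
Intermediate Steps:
u(L, v) = 0 (u(L, v) = -5 + 5 = 0)
j(F) = F/7 (j(F) = F/7 + 0/F = F*(1/7) + 0 = F/7 + 0 = F/7)
462*j(13) = 462*((1/7)*13) = 462*(13/7) = 858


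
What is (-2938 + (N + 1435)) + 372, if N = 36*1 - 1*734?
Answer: -1829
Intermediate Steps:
N = -698 (N = 36 - 734 = -698)
(-2938 + (N + 1435)) + 372 = (-2938 + (-698 + 1435)) + 372 = (-2938 + 737) + 372 = -2201 + 372 = -1829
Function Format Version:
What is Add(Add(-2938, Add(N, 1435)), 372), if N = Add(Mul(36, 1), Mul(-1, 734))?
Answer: -1829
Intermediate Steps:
N = -698 (N = Add(36, -734) = -698)
Add(Add(-2938, Add(N, 1435)), 372) = Add(Add(-2938, Add(-698, 1435)), 372) = Add(Add(-2938, 737), 372) = Add(-2201, 372) = -1829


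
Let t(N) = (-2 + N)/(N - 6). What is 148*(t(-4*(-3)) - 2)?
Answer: -148/3 ≈ -49.333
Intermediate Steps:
t(N) = (-2 + N)/(-6 + N)
148*(t(-4*(-3)) - 2) = 148*((-2 - 4*(-3))/(-6 - 4*(-3)) - 2) = 148*((-2 + 12)/(-6 + 12) - 2) = 148*(10/6 - 2) = 148*((⅙)*10 - 2) = 148*(5/3 - 2) = 148*(-⅓) = -148/3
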